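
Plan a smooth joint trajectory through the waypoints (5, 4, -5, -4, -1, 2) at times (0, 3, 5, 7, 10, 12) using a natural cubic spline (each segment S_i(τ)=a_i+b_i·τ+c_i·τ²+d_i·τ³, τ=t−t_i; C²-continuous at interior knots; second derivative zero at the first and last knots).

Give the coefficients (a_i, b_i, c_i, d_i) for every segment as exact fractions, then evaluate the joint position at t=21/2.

  seg 0: a=5 b=2279/1629 c=0 d=-2822/14661
  seg 1: a=4 b=-6187/1629 c=-2822/1629 d=9001/13032
  seg 2: a=-5 b=-883/362 c=15715/6516 d=-6139/13032
  seg 3: a=-4 b=2533/1629 c=-1351/3258 d=2245/29322
  seg 4: a=-1 b=3695/3258 c=149/543 d=-149/3258
S(21/2) = -3215/8688

Δ: Δ0=-1/3, Δ1=-9/2, Δ2=1/2, Δ3=1, Δ4=3/2
row 1: diag=10, rhs=-25; c'=1/5, d'=-5/2
row 2: denom=8−2·1/5=38/5; d'=(30−2·-5/2)/(38/5)=175/38
row 3: denom=10−2·5/19=180/19; d'=(3−2·175/38)/(180/19)=-59/90
row 4: denom=10−3·19/60=181/20; d'=(3−3·-59/90)/(181/20)=298/543
back: M4=298/543
back: M3=-59/90−19/60·298/543=-1351/1629
back: M2=175/38−5/19·-1351/1629=15715/3258
back: M1=-5/2−1/5·15715/3258=-5644/1629
M: M0=0, M1=-5644/1629, M2=15715/3258, M3=-1351/1629, M4=298/543, M5=0
seg 0: a=5, c=M0/2=0, d=(M1−M0)/(6·3)=-2822/14661, b=Δ0−h0·(2M0+M1)/6=2279/1629
seg 1: a=4, c=M1/2=-2822/1629, d=(M2−M1)/(6·2)=9001/13032, b=Δ1−h1·(2M1+M2)/6=-6187/1629
seg 2: a=-5, c=M2/2=15715/6516, d=(M3−M2)/(6·2)=-6139/13032, b=Δ2−h2·(2M2+M3)/6=-883/362
seg 3: a=-4, c=M3/2=-1351/3258, d=(M4−M3)/(6·3)=2245/29322, b=Δ3−h3·(2M3+M4)/6=2533/1629
seg 4: a=-1, c=M4/2=149/543, d=(M5−M4)/(6·2)=-149/3258, b=Δ4−h4·(2M4+M5)/6=3695/3258
t_q=21/2 → seg 4, τ=1/2; S=-1+3695/3258·τ+149/543·τ²+-149/3258·τ³=-3215/8688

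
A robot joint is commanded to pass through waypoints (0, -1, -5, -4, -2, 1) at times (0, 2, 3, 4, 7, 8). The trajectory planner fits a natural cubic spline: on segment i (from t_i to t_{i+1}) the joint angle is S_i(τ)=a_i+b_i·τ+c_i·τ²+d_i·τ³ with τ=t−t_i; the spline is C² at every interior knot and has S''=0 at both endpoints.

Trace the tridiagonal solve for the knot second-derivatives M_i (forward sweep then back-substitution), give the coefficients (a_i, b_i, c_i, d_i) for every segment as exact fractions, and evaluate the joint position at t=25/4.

Δ: Δ0=-1/2, Δ1=-4, Δ2=1, Δ3=2/3, Δ4=3
row 1: diag=6, rhs=-21; c'=1/6, d'=-7/2
row 2: denom=4−1·1/6=23/6; d'=(30−1·-7/2)/(23/6)=201/23
row 3: denom=8−1·6/23=178/23; d'=(-2−1·201/23)/(178/23)=-247/178
row 4: denom=8−3·69/178=1217/178; d'=(14−3·-247/178)/(1217/178)=3233/1217
back: M4=3233/1217
back: M3=-247/178−69/178·3233/1217=-2942/1217
back: M2=201/23−6/23·-2942/1217=11403/1217
back: M1=-7/2−1/6·11403/1217=-6160/1217
M: M0=0, M1=-6160/1217, M2=11403/1217, M3=-2942/1217, M4=3233/1217, M5=0
seg 0: a=0, c=M0/2=0, d=(M1−M0)/(6·2)=-1540/3651, b=Δ0−h0·(2M0+M1)/6=8669/7302
seg 1: a=-1, c=M1/2=-3080/1217, d=(M2−M1)/(6·1)=17563/7302, b=Δ1−h1·(2M1+M2)/6=-28291/7302
seg 2: a=-5, c=M2/2=11403/2434, d=(M3−M2)/(6·1)=-14345/7302, b=Δ2−h2·(2M2+M3)/6=-6281/3651
seg 3: a=-4, c=M3/2=-1471/1217, d=(M4−M3)/(6·3)=6175/21906, b=Δ3−h3·(2M3+M4)/6=12821/7302
seg 4: a=-2, c=M4/2=3233/2434, d=(M5−M4)/(6·1)=-3233/7302, b=Δ4−h4·(2M4+M5)/6=7720/3651
t_q=25/4 → seg 3, τ=9/4; S=-4+12821/7302·τ+-1471/1217·τ²+6175/21906·τ³=-460729/155776

  seg 0: a=0 b=8669/7302 c=0 d=-1540/3651
  seg 1: a=-1 b=-28291/7302 c=-3080/1217 d=17563/7302
  seg 2: a=-5 b=-6281/3651 c=11403/2434 d=-14345/7302
  seg 3: a=-4 b=12821/7302 c=-1471/1217 d=6175/21906
  seg 4: a=-2 b=7720/3651 c=3233/2434 d=-3233/7302
S(25/4) = -460729/155776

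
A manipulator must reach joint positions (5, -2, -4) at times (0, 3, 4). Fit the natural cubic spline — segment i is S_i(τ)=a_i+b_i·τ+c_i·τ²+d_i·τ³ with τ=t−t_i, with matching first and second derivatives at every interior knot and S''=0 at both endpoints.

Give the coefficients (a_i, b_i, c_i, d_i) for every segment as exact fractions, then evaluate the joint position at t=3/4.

  seg 0: a=5 b=-59/24 c=0 d=1/72
  seg 1: a=-2 b=-25/12 c=1/8 d=-1/24
S(3/4) = 1619/512

Δ: Δ0=-7/3, Δ1=-2
row 1: diag=8, rhs=2; c'=1/8, d'=1/4
back: M1=1/4
M: M0=0, M1=1/4, M2=0
seg 0: a=5, c=M0/2=0, d=(M1−M0)/(6·3)=1/72, b=Δ0−h0·(2M0+M1)/6=-59/24
seg 1: a=-2, c=M1/2=1/8, d=(M2−M1)/(6·1)=-1/24, b=Δ1−h1·(2M1+M2)/6=-25/12
t_q=3/4 → seg 0, τ=3/4; S=5+-59/24·τ+0·τ²+1/72·τ³=1619/512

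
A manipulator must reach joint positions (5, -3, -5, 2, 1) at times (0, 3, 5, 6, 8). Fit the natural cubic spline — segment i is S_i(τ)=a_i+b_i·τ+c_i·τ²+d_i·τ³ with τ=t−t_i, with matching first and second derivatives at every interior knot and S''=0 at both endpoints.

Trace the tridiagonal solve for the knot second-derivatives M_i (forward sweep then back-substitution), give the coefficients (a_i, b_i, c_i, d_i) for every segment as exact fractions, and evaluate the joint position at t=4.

Δ: Δ0=-8/3, Δ1=-1, Δ2=7, Δ3=-1/2
row 1: diag=10, rhs=10; c'=1/5, d'=1
row 2: denom=6−2·1/5=28/5; d'=(48−2·1)/(28/5)=115/14
row 3: denom=6−1·5/28=163/28; d'=(-45−1·115/14)/(163/28)=-1490/163
back: M3=-1490/163
back: M2=115/14−5/28·-1490/163=1605/163
back: M1=1−1/5·1605/163=-158/163
M: M0=0, M1=-158/163, M2=1605/163, M3=-1490/163, M4=0
seg 0: a=5, c=M0/2=0, d=(M1−M0)/(6·3)=-79/1467, b=Δ0−h0·(2M0+M1)/6=-1067/489
seg 1: a=-3, c=M1/2=-79/163, d=(M2−M1)/(6·2)=1763/1956, b=Δ1−h1·(2M1+M2)/6=-1778/489
seg 2: a=-5, c=M2/2=1605/326, d=(M3−M2)/(6·1)=-3095/978, b=Δ2−h2·(2M2+M3)/6=2563/489
seg 3: a=2, c=M3/2=-745/163, d=(M4−M3)/(6·2)=745/978, b=Δ3−h3·(2M3+M4)/6=5471/978
t_q=4 → seg 1, τ=1; S=-3+-1778/489·τ+-79/163·τ²+1763/1956·τ³=-4055/652

  seg 0: a=5 b=-1067/489 c=0 d=-79/1467
  seg 1: a=-3 b=-1778/489 c=-79/163 d=1763/1956
  seg 2: a=-5 b=2563/489 c=1605/326 d=-3095/978
  seg 3: a=2 b=5471/978 c=-745/163 d=745/978
S(4) = -4055/652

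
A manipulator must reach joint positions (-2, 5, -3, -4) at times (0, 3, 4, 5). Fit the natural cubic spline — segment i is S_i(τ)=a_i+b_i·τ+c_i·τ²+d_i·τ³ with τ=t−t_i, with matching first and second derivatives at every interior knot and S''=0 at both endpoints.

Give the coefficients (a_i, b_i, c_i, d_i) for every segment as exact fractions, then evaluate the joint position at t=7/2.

Δ: Δ0=7/3, Δ1=-8, Δ2=-1
row 1: diag=8, rhs=-62; c'=1/8, d'=-31/4
row 2: denom=4−1·1/8=31/8; d'=(42−1·-31/4)/(31/8)=398/31
back: M2=398/31
back: M1=-31/4−1/8·398/31=-290/31
M: M0=0, M1=-290/31, M2=398/31, M3=0
seg 0: a=-2, c=M0/2=0, d=(M1−M0)/(6·3)=-145/279, b=Δ0−h0·(2M0+M1)/6=652/93
seg 1: a=5, c=M1/2=-145/31, d=(M2−M1)/(6·1)=344/93, b=Δ1−h1·(2M1+M2)/6=-653/93
seg 2: a=-3, c=M2/2=199/31, d=(M3−M2)/(6·1)=-199/93, b=Δ2−h2·(2M2+M3)/6=-491/93
t_q=7/2 → seg 1, τ=1/2; S=5+-653/93·τ+-145/31·τ²+344/93·τ³=97/124

  seg 0: a=-2 b=652/93 c=0 d=-145/279
  seg 1: a=5 b=-653/93 c=-145/31 d=344/93
  seg 2: a=-3 b=-491/93 c=199/31 d=-199/93
S(7/2) = 97/124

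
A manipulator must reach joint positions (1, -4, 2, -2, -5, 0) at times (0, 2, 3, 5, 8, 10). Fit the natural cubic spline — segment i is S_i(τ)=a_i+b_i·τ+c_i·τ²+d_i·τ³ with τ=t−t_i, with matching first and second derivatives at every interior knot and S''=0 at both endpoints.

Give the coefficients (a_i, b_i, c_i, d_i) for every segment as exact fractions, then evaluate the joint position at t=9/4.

Δ: Δ0=-5/2, Δ1=6, Δ2=-2, Δ3=-1, Δ4=5/2
row 1: diag=6, rhs=51; c'=1/6, d'=17/2
row 2: denom=6−1·1/6=35/6; d'=(-48−1·17/2)/(35/6)=-339/35
row 3: denom=10−2·12/35=326/35; d'=(6−2·-339/35)/(326/35)=444/163
row 4: denom=10−3·105/326=2945/326; d'=(21−3·444/163)/(2945/326)=4182/2945
back: M4=4182/2945
back: M3=444/163−105/326·4182/2945=1335/589
back: M2=-339/35−12/35·1335/589=-30813/2945
back: M1=17/2−1/6·-30813/2945=30168/2945
M: M0=0, M1=30168/2945, M2=-30813/2945, M3=1335/589, M4=4182/2945, M5=0
seg 0: a=1, c=M0/2=0, d=(M1−M0)/(6·2)=2514/2945, b=Δ0−h0·(2M0+M1)/6=-34837/5890
seg 1: a=-4, c=M1/2=15084/2945, d=(M2−M1)/(6·1)=-20327/5890, b=Δ1−h1·(2M1+M2)/6=25499/5890
seg 2: a=2, c=M2/2=-30813/5890, d=(M3−M2)/(6·2)=3124/2945, b=Δ2−h2·(2M2+M3)/6=12427/2945
seg 3: a=-2, c=M3/2=1335/1178, d=(M4−M3)/(6·3)=-277/5890, b=Δ3−h3·(2M3+M4)/6=-11711/2945
seg 4: a=-5, c=M4/2=2091/2945, d=(M5−M4)/(6·2)=-697/5890, b=Δ4−h4·(2M4+M5)/6=9149/5890
t_q=9/4 → seg 1, τ=1/4; S=-4+25499/5890·τ+15084/2945·τ²+-20327/5890·τ³=-999511/376960

  seg 0: a=1 b=-34837/5890 c=0 d=2514/2945
  seg 1: a=-4 b=25499/5890 c=15084/2945 d=-20327/5890
  seg 2: a=2 b=12427/2945 c=-30813/5890 d=3124/2945
  seg 3: a=-2 b=-11711/2945 c=1335/1178 d=-277/5890
  seg 4: a=-5 b=9149/5890 c=2091/2945 d=-697/5890
S(9/4) = -999511/376960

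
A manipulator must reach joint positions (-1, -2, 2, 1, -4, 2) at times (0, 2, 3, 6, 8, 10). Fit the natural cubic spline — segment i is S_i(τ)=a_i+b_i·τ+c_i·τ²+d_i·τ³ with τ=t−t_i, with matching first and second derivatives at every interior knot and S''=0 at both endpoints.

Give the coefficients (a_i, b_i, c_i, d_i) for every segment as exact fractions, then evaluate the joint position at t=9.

  seg 0: a=-1 b=-5162/2355 c=0 d=7969/18840
  seg 1: a=-2 b=13583/4710 c=7969/3140 d=-13393/9420
  seg 2: a=2 b=34801/9420 c=-1356/785 d=725/5652
  seg 3: a=1 b=-15103/4710 c=-1799/3140 d=1745/3768
  seg 4: a=-4 b=139/2355 c=3463/1570 d=-3463/9420
S(9) = -6603/3140

Δ: Δ0=-1/2, Δ1=4, Δ2=-1/3, Δ3=-5/2, Δ4=3
row 1: diag=6, rhs=27; c'=1/6, d'=9/2
row 2: denom=8−1·1/6=47/6; d'=(-26−1·9/2)/(47/6)=-183/47
row 3: denom=10−3·18/47=416/47; d'=(-13−3·-183/47)/(416/47)=-31/208
row 4: denom=8−2·47/208=785/104; d'=(33−2·-31/208)/(785/104)=3463/785
back: M4=3463/785
back: M3=-31/208−47/208·3463/785=-1799/1570
back: M2=-183/47−18/47·-1799/1570=-2712/785
back: M1=9/2−1/6·-2712/785=7969/1570
M: M0=0, M1=7969/1570, M2=-2712/785, M3=-1799/1570, M4=3463/785, M5=0
seg 0: a=-1, c=M0/2=0, d=(M1−M0)/(6·2)=7969/18840, b=Δ0−h0·(2M0+M1)/6=-5162/2355
seg 1: a=-2, c=M1/2=7969/3140, d=(M2−M1)/(6·1)=-13393/9420, b=Δ1−h1·(2M1+M2)/6=13583/4710
seg 2: a=2, c=M2/2=-1356/785, d=(M3−M2)/(6·3)=725/5652, b=Δ2−h2·(2M2+M3)/6=34801/9420
seg 3: a=1, c=M3/2=-1799/3140, d=(M4−M3)/(6·2)=1745/3768, b=Δ3−h3·(2M3+M4)/6=-15103/4710
seg 4: a=-4, c=M4/2=3463/1570, d=(M5−M4)/(6·2)=-3463/9420, b=Δ4−h4·(2M4+M5)/6=139/2355
t_q=9 → seg 4, τ=1; S=-4+139/2355·τ+3463/1570·τ²+-3463/9420·τ³=-6603/3140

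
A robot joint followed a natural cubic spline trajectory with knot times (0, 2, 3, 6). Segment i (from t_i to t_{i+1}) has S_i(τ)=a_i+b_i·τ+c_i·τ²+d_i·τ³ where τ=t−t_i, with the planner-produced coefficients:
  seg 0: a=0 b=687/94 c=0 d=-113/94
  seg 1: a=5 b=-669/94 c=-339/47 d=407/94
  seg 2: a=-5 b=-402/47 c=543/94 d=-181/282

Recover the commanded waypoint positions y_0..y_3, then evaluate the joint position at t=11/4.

y_0=0 y_1=5 y_2=-5 y_3=4
S(11/4) = -15451/6016

y_0 = S_0(0) = a_0 = 0
y_1 = S_1(0) = a_1 = 5
y_2 = S_2(0) = a_2 = -5
y_3 = S_2(3) = 4
t_q=11/4 is in segment 1 (τ=3/4); S_1(τ)=-15451/6016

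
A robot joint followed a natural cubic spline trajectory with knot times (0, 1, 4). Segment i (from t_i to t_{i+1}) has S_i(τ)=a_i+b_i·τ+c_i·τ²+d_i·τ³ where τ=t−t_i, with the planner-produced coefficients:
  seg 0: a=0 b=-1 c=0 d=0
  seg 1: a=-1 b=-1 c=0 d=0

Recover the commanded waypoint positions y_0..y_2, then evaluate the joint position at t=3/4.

y_0 = S_0(0) = a_0 = 0
y_1 = S_1(0) = a_1 = -1
y_2 = S_1(3) = -4
t_q=3/4 is in segment 0 (τ=3/4); S_0(τ)=-3/4

y_0=0 y_1=-1 y_2=-4
S(3/4) = -3/4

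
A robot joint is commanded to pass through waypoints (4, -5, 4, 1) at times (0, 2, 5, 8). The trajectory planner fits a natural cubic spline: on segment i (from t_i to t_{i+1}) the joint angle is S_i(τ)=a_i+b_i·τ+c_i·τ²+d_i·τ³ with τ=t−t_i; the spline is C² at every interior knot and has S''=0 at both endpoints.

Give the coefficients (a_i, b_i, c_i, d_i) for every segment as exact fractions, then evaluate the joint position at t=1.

  seg 0: a=4 b=-469/74 c=0 d=17/37
  seg 1: a=-5 b=-61/74 c=102/37 d=-329/666
  seg 2: a=4 b=88/37 c=-125/74 d=125/666
S(1) = -139/74

Δ: Δ0=-9/2, Δ1=3, Δ2=-1
row 1: diag=10, rhs=45; c'=3/10, d'=9/2
row 2: denom=12−3·3/10=111/10; d'=(-24−3·9/2)/(111/10)=-125/37
back: M2=-125/37
back: M1=9/2−3/10·-125/37=204/37
M: M0=0, M1=204/37, M2=-125/37, M3=0
seg 0: a=4, c=M0/2=0, d=(M1−M0)/(6·2)=17/37, b=Δ0−h0·(2M0+M1)/6=-469/74
seg 1: a=-5, c=M1/2=102/37, d=(M2−M1)/(6·3)=-329/666, b=Δ1−h1·(2M1+M2)/6=-61/74
seg 2: a=4, c=M2/2=-125/74, d=(M3−M2)/(6·3)=125/666, b=Δ2−h2·(2M2+M3)/6=88/37
t_q=1 → seg 0, τ=1; S=4+-469/74·τ+0·τ²+17/37·τ³=-139/74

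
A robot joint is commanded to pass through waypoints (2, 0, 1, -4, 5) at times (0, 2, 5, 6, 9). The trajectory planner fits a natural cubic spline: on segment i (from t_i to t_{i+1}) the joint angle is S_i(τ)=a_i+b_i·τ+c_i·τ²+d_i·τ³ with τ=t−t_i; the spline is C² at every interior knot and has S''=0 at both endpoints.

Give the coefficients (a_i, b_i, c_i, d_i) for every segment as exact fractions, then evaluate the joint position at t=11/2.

Δ: Δ0=-1, Δ1=1/3, Δ2=-5, Δ3=3
row 1: diag=10, rhs=8; c'=3/10, d'=4/5
row 2: denom=8−3·3/10=71/10; d'=(-32−3·4/5)/(71/10)=-344/71
row 3: denom=8−1·10/71=558/71; d'=(48−1·-344/71)/(558/71)=1876/279
back: M3=1876/279
back: M2=-344/71−10/71·1876/279=-1616/279
back: M1=4/5−3/10·-1616/279=236/93
M: M0=0, M1=236/93, M2=-1616/279, M3=1876/279, M4=0
seg 0: a=2, c=M0/2=0, d=(M1−M0)/(6·2)=59/279, b=Δ0−h0·(2M0+M1)/6=-515/279
seg 1: a=0, c=M1/2=118/93, d=(M2−M1)/(6·3)=-1162/2511, b=Δ1−h1·(2M1+M2)/6=193/279
seg 2: a=1, c=M2/2=-808/279, d=(M3−M2)/(6·1)=194/93, b=Δ2−h2·(2M2+M3)/6=-1169/279
seg 3: a=-4, c=M3/2=938/279, d=(M4−M3)/(6·3)=-938/2511, b=Δ3−h3·(2M3+M4)/6=-1039/279
t_q=11/2 → seg 2, τ=1/2; S=1+-1169/279·τ+-808/279·τ²+194/93·τ³=-1739/1116

  seg 0: a=2 b=-515/279 c=0 d=59/279
  seg 1: a=0 b=193/279 c=118/93 d=-1162/2511
  seg 2: a=1 b=-1169/279 c=-808/279 d=194/93
  seg 3: a=-4 b=-1039/279 c=938/279 d=-938/2511
S(11/2) = -1739/1116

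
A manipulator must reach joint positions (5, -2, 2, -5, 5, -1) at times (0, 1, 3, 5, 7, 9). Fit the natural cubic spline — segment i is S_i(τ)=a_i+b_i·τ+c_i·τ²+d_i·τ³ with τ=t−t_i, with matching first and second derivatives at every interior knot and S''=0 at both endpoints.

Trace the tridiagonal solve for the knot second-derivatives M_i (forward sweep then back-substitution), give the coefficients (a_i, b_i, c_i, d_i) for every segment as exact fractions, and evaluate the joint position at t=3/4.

Δ: Δ0=-7, Δ1=2, Δ2=-7/2, Δ3=5, Δ4=-3
row 1: diag=6, rhs=54; c'=1/3, d'=9
row 2: denom=8−2·1/3=22/3; d'=(-33−2·9)/(22/3)=-153/22
row 3: denom=8−2·3/11=82/11; d'=(51−2·-153/22)/(82/11)=357/41
row 4: denom=8−2·11/41=306/41; d'=(-48−2·357/41)/(306/41)=-149/17
back: M4=-149/17
back: M3=357/41−11/41·-149/17=188/17
back: M2=-153/22−3/11·188/17=-339/34
back: M1=9−1/3·-339/34=419/34
M: M0=0, M1=419/34, M2=-339/34, M3=188/17, M4=-149/17, M5=0
seg 0: a=5, c=M0/2=0, d=(M1−M0)/(6·1)=419/204, b=Δ0−h0·(2M0+M1)/6=-1847/204
seg 1: a=-2, c=M1/2=419/68, d=(M2−M1)/(6·2)=-379/204, b=Δ1−h1·(2M1+M2)/6=-295/102
seg 2: a=2, c=M2/2=-339/68, d=(M3−M2)/(6·2)=715/408, b=Δ2−h2·(2M2+M3)/6=-55/102
seg 3: a=-5, c=M3/2=94/17, d=(M4−M3)/(6·2)=-337/204, b=Δ3−h3·(2M3+M4)/6=28/51
seg 4: a=5, c=M4/2=-149/34, d=(M5−M4)/(6·2)=149/204, b=Δ4−h4·(2M4+M5)/6=145/51
t_q=3/4 → seg 0, τ=3/4; S=5+-1847/204·τ+0·τ²+419/204·τ³=-4021/4352

  seg 0: a=5 b=-1847/204 c=0 d=419/204
  seg 1: a=-2 b=-295/102 c=419/68 d=-379/204
  seg 2: a=2 b=-55/102 c=-339/68 d=715/408
  seg 3: a=-5 b=28/51 c=94/17 d=-337/204
  seg 4: a=5 b=145/51 c=-149/34 d=149/204
S(3/4) = -4021/4352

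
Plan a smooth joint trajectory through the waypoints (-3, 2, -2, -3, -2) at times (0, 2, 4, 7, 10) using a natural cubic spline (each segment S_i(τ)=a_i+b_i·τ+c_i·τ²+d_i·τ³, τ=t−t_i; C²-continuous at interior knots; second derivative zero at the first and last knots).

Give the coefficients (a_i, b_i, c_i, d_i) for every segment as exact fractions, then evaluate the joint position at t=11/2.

  seg 0: a=-3 b=151/40 c=0 d=-51/160
  seg 1: a=2 b=-1/20 c=-153/80 d=15/32
  seg 2: a=-2 b=-83/40 c=9/10 d=-23/216
  seg 3: a=-3 b=9/20 c=-7/120 d=7/1080
S(11/2) = -1103/320

Δ: Δ0=5/2, Δ1=-2, Δ2=-1/3, Δ3=1/3
row 1: diag=8, rhs=-27; c'=1/4, d'=-27/8
row 2: denom=10−2·1/4=19/2; d'=(10−2·-27/8)/(19/2)=67/38
row 3: denom=12−3·6/19=210/19; d'=(4−3·67/38)/(210/19)=-7/60
back: M3=-7/60
back: M2=67/38−6/19·-7/60=9/5
back: M1=-27/8−1/4·9/5=-153/40
M: M0=0, M1=-153/40, M2=9/5, M3=-7/60, M4=0
seg 0: a=-3, c=M0/2=0, d=(M1−M0)/(6·2)=-51/160, b=Δ0−h0·(2M0+M1)/6=151/40
seg 1: a=2, c=M1/2=-153/80, d=(M2−M1)/(6·2)=15/32, b=Δ1−h1·(2M1+M2)/6=-1/20
seg 2: a=-2, c=M2/2=9/10, d=(M3−M2)/(6·3)=-23/216, b=Δ2−h2·(2M2+M3)/6=-83/40
seg 3: a=-3, c=M3/2=-7/120, d=(M4−M3)/(6·3)=7/1080, b=Δ3−h3·(2M3+M4)/6=9/20
t_q=11/2 → seg 2, τ=3/2; S=-2+-83/40·τ+9/10·τ²+-23/216·τ³=-1103/320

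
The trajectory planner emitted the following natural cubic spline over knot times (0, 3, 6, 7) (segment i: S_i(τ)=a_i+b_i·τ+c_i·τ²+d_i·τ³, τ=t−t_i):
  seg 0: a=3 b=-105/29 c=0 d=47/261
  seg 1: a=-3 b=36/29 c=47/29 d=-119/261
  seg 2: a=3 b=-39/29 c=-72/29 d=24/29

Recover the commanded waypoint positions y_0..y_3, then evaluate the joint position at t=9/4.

y_0=3 y_1=-3 y_2=3 y_3=0
S(9/4) = -5745/1856

y_0 = S_0(0) = a_0 = 3
y_1 = S_1(0) = a_1 = -3
y_2 = S_2(0) = a_2 = 3
y_3 = S_2(1) = 0
t_q=9/4 is in segment 0 (τ=9/4); S_0(τ)=-5745/1856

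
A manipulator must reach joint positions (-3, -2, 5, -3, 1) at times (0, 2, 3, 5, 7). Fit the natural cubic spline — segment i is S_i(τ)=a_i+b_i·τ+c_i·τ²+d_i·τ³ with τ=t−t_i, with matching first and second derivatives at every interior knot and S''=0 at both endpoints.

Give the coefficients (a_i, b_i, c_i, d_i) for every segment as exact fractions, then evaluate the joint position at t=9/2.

Δ: Δ0=1/2, Δ1=7, Δ2=-4, Δ3=2
row 1: diag=6, rhs=39; c'=1/6, d'=13/2
row 2: denom=6−1·1/6=35/6; d'=(-66−1·13/2)/(35/6)=-87/7
row 3: denom=8−2·12/35=256/35; d'=(36−2·-87/7)/(256/35)=1065/128
back: M3=1065/128
back: M2=-87/7−12/35·1065/128=-489/32
back: M1=13/2−1/6·-489/32=579/64
M: M0=0, M1=579/64, M2=-489/32, M3=1065/128, M4=0
seg 0: a=-3, c=M0/2=0, d=(M1−M0)/(6·2)=193/256, b=Δ0−h0·(2M0+M1)/6=-161/64
seg 1: a=-2, c=M1/2=579/128, d=(M2−M1)/(6·1)=-519/128, b=Δ1−h1·(2M1+M2)/6=209/32
seg 2: a=5, c=M2/2=-489/64, d=(M3−M2)/(6·2)=1007/512, b=Δ2−h2·(2M2+M3)/6=437/128
seg 3: a=-3, c=M3/2=1065/256, d=(M4−M3)/(6·2)=-355/512, b=Δ3−h3·(2M3+M4)/6=-227/64
t_q=9/2 → seg 2, τ=3/2; S=5+437/128·τ+-489/64·τ²+1007/512·τ³=-1771/4096

  seg 0: a=-3 b=-161/64 c=0 d=193/256
  seg 1: a=-2 b=209/32 c=579/128 d=-519/128
  seg 2: a=5 b=437/128 c=-489/64 d=1007/512
  seg 3: a=-3 b=-227/64 c=1065/256 d=-355/512
S(9/2) = -1771/4096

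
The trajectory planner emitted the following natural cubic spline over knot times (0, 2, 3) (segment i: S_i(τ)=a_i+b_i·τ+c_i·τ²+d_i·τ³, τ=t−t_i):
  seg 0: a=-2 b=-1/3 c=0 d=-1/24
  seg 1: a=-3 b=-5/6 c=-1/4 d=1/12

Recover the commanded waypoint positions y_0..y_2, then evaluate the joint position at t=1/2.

y_0 = S_0(0) = a_0 = -2
y_1 = S_1(0) = a_1 = -3
y_2 = S_1(1) = -4
t_q=1/2 is in segment 0 (τ=1/2); S_0(τ)=-139/64

y_0=-2 y_1=-3 y_2=-4
S(1/2) = -139/64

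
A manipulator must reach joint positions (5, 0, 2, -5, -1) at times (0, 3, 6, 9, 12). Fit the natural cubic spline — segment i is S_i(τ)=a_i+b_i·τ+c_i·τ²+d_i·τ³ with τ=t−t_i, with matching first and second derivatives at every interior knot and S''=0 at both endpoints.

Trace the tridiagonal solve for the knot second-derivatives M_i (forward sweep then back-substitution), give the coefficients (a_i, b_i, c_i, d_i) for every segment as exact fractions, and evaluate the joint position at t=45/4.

Δ: Δ0=-5/3, Δ1=2/3, Δ2=-7/3, Δ3=4/3
row 1: diag=12, rhs=14; c'=1/4, d'=7/6
row 2: denom=12−3·1/4=45/4; d'=(-18−3·7/6)/(45/4)=-86/45
row 3: denom=12−3·4/15=56/5; d'=(22−3·-86/45)/(56/5)=52/21
back: M3=52/21
back: M2=-86/45−4/15·52/21=-18/7
back: M1=7/6−1/4·-18/7=38/21
M: M0=0, M1=38/21, M2=-18/7, M3=52/21, M4=0
seg 0: a=5, c=M0/2=0, d=(M1−M0)/(6·3)=19/189, b=Δ0−h0·(2M0+M1)/6=-18/7
seg 1: a=0, c=M1/2=19/21, d=(M2−M1)/(6·3)=-46/189, b=Δ1−h1·(2M1+M2)/6=1/7
seg 2: a=2, c=M2/2=-9/7, d=(M3−M2)/(6·3)=53/189, b=Δ2−h2·(2M2+M3)/6=-1
seg 3: a=-5, c=M3/2=26/21, d=(M4−M3)/(6·3)=-26/189, b=Δ3−h3·(2M3+M4)/6=-8/7
t_q=45/4 → seg 3, τ=9/4; S=-5+-8/7·τ+26/21·τ²+-26/189·τ³=-643/224

  seg 0: a=5 b=-18/7 c=0 d=19/189
  seg 1: a=0 b=1/7 c=19/21 d=-46/189
  seg 2: a=2 b=-1 c=-9/7 d=53/189
  seg 3: a=-5 b=-8/7 c=26/21 d=-26/189
S(45/4) = -643/224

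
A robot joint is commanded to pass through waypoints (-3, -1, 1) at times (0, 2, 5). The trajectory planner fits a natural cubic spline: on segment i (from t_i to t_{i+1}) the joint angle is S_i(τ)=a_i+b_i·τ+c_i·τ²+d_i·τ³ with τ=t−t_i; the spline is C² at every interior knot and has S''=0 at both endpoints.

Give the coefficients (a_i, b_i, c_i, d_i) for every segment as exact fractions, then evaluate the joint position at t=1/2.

Δ: Δ0=1, Δ1=2/3
row 1: diag=10, rhs=-2; c'=3/10, d'=-1/5
back: M1=-1/5
M: M0=0, M1=-1/5, M2=0
seg 0: a=-3, c=M0/2=0, d=(M1−M0)/(6·2)=-1/60, b=Δ0−h0·(2M0+M1)/6=16/15
seg 1: a=-1, c=M1/2=-1/10, d=(M2−M1)/(6·3)=1/90, b=Δ1−h1·(2M1+M2)/6=13/15
t_q=1/2 → seg 0, τ=1/2; S=-3+16/15·τ+0·τ²+-1/60·τ³=-79/32

  seg 0: a=-3 b=16/15 c=0 d=-1/60
  seg 1: a=-1 b=13/15 c=-1/10 d=1/90
S(1/2) = -79/32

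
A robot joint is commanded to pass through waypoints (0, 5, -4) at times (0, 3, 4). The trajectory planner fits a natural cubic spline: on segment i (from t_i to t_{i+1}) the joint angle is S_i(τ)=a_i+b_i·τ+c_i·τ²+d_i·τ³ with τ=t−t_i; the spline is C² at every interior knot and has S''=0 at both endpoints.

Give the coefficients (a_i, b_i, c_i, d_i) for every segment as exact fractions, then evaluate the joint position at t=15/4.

  seg 0: a=0 b=17/3 c=0 d=-4/9
  seg 1: a=5 b=-19/3 c=-4 d=4/3
S(15/4) = -23/16

Δ: Δ0=5/3, Δ1=-9
row 1: diag=8, rhs=-64; c'=1/8, d'=-8
back: M1=-8
M: M0=0, M1=-8, M2=0
seg 0: a=0, c=M0/2=0, d=(M1−M0)/(6·3)=-4/9, b=Δ0−h0·(2M0+M1)/6=17/3
seg 1: a=5, c=M1/2=-4, d=(M2−M1)/(6·1)=4/3, b=Δ1−h1·(2M1+M2)/6=-19/3
t_q=15/4 → seg 1, τ=3/4; S=5+-19/3·τ+-4·τ²+4/3·τ³=-23/16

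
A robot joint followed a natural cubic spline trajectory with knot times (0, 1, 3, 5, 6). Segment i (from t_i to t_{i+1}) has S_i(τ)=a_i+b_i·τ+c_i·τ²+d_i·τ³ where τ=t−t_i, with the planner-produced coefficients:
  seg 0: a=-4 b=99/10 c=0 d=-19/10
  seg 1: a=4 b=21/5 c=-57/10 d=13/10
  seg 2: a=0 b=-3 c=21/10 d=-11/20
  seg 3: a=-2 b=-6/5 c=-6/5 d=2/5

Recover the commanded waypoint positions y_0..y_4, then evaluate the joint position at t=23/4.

y_0=-4 y_1=4 y_2=0 y_3=-2 y_4=-4
S(23/4) = -109/32

y_0 = S_0(0) = a_0 = -4
y_1 = S_1(0) = a_1 = 4
y_2 = S_2(0) = a_2 = 0
y_3 = S_3(0) = a_3 = -2
y_4 = S_3(1) = -4
t_q=23/4 is in segment 3 (τ=3/4); S_3(τ)=-109/32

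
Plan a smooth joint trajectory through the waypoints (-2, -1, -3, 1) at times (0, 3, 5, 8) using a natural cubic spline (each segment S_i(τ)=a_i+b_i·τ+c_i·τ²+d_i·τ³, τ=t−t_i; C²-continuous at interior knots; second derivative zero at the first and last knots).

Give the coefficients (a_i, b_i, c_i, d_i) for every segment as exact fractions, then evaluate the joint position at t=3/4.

  seg 0: a=-2 b=43/48 c=0 d=-1/16
  seg 1: a=-1 b=-19/24 c=-9/16 d=11/48
  seg 2: a=-3 b=-7/24 c=13/16 d=-13/144
S(3/4) = -1387/1024

Δ: Δ0=1/3, Δ1=-1, Δ2=4/3
row 1: diag=10, rhs=-8; c'=1/5, d'=-4/5
row 2: denom=10−2·1/5=48/5; d'=(14−2·-4/5)/(48/5)=13/8
back: M2=13/8
back: M1=-4/5−1/5·13/8=-9/8
M: M0=0, M1=-9/8, M2=13/8, M3=0
seg 0: a=-2, c=M0/2=0, d=(M1−M0)/(6·3)=-1/16, b=Δ0−h0·(2M0+M1)/6=43/48
seg 1: a=-1, c=M1/2=-9/16, d=(M2−M1)/(6·2)=11/48, b=Δ1−h1·(2M1+M2)/6=-19/24
seg 2: a=-3, c=M2/2=13/16, d=(M3−M2)/(6·3)=-13/144, b=Δ2−h2·(2M2+M3)/6=-7/24
t_q=3/4 → seg 0, τ=3/4; S=-2+43/48·τ+0·τ²+-1/16·τ³=-1387/1024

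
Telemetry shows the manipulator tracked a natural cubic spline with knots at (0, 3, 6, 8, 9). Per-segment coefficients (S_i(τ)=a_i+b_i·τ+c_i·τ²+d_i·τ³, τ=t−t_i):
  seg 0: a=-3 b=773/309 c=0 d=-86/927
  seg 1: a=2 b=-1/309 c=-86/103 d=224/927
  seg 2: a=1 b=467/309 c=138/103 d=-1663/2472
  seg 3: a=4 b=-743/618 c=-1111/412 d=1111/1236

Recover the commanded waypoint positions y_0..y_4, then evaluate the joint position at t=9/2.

y_0 = S_0(0) = a_0 = -3
y_1 = S_1(0) = a_1 = 2
y_2 = S_2(0) = a_2 = 1
y_3 = S_3(0) = a_3 = 4
y_4 = S_3(1) = 1
t_q=9/2 is in segment 1 (τ=3/2); S_1(τ)=96/103

y_0=-3 y_1=2 y_2=1 y_3=4 y_4=1
S(9/2) = 96/103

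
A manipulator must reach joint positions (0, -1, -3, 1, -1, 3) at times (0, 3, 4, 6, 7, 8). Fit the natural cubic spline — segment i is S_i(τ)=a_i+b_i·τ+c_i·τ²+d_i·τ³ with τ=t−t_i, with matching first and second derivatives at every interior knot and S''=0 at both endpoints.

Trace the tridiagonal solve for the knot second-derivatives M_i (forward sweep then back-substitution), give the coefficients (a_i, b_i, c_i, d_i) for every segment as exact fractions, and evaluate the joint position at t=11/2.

Δ: Δ0=-1/3, Δ1=-2, Δ2=2, Δ3=-2, Δ4=4
row 1: diag=8, rhs=-10; c'=1/8, d'=-5/4
row 2: denom=6−1·1/8=47/8; d'=(24−1·-5/4)/(47/8)=202/47
row 3: denom=6−2·16/47=250/47; d'=(-24−2·202/47)/(250/47)=-766/125
row 4: denom=4−1·47/250=953/250; d'=(36−1·-766/125)/(953/250)=10532/953
back: M4=10532/953
back: M3=-766/125−47/250·10532/953=-7820/953
back: M2=202/47−16/47·-7820/953=6758/953
back: M1=-5/4−1/8·6758/953=-2036/953
M: M0=0, M1=-2036/953, M2=6758/953, M3=-7820/953, M4=10532/953, M5=0
seg 0: a=0, c=M0/2=0, d=(M1−M0)/(6·3)=-1018/8577, b=Δ0−h0·(2M0+M1)/6=2101/2859
seg 1: a=-1, c=M1/2=-1018/953, d=(M2−M1)/(6·1)=4397/2859, b=Δ1−h1·(2M1+M2)/6=-7061/2859
seg 2: a=-3, c=M2/2=3379/953, d=(M3−M2)/(6·2)=-7289/5718, b=Δ2−h2·(2M2+M3)/6=22/2859
seg 3: a=1, c=M3/2=-3910/953, d=(M4−M3)/(6·1)=9176/2859, b=Δ3−h3·(2M3+M4)/6=-3164/2859
seg 4: a=-1, c=M4/2=5266/953, d=(M5−M4)/(6·1)=-5266/2859, b=Δ4−h4·(2M4+M5)/6=904/2859
t_q=11/2 → seg 2, τ=3/2; S=-3+22/2859·τ+3379/953·τ²+-7289/5718·τ³=10475/15248

  seg 0: a=0 b=2101/2859 c=0 d=-1018/8577
  seg 1: a=-1 b=-7061/2859 c=-1018/953 d=4397/2859
  seg 2: a=-3 b=22/2859 c=3379/953 d=-7289/5718
  seg 3: a=1 b=-3164/2859 c=-3910/953 d=9176/2859
  seg 4: a=-1 b=904/2859 c=5266/953 d=-5266/2859
S(11/2) = 10475/15248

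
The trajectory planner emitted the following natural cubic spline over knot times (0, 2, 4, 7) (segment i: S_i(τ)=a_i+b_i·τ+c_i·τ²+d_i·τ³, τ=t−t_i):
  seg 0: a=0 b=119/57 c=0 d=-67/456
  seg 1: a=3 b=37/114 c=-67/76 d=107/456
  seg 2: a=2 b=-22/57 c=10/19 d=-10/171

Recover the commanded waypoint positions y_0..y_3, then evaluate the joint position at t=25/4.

y_0 = S_0(0) = a_0 = 0
y_1 = S_1(0) = a_1 = 3
y_2 = S_2(0) = a_2 = 2
y_3 = S_2(3) = 4
t_q=25/4 is in segment 2 (τ=9/4); S_2(τ)=1903/608

y_0=0 y_1=3 y_2=2 y_3=4
S(25/4) = 1903/608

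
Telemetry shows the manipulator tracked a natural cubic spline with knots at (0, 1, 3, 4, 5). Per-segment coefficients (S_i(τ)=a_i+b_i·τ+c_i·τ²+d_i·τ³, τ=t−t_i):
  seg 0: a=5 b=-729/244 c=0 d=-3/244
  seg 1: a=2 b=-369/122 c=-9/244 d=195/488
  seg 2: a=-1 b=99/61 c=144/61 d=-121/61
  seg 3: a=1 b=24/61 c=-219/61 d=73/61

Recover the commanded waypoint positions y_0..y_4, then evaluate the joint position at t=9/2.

y_0 = S_0(0) = a_0 = 5
y_1 = S_1(0) = a_1 = 2
y_2 = S_2(0) = a_2 = -1
y_3 = S_3(0) = a_3 = 1
y_4 = S_3(1) = -1
t_q=9/2 is in segment 3 (τ=1/2); S_3(τ)=219/488

y_0=5 y_1=2 y_2=-1 y_3=1 y_4=-1
S(9/2) = 219/488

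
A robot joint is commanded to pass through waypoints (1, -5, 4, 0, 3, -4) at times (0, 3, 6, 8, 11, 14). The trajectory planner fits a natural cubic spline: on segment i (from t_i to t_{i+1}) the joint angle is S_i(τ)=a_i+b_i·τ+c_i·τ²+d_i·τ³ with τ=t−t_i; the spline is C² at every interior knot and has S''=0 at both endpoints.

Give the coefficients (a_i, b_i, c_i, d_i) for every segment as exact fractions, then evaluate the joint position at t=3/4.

Δ: Δ0=-2, Δ1=3, Δ2=-2, Δ3=1, Δ4=-7/3
row 1: diag=12, rhs=30; c'=1/4, d'=5/2
row 2: denom=10−3·1/4=37/4; d'=(-30−3·5/2)/(37/4)=-150/37
row 3: denom=10−2·8/37=354/37; d'=(18−2·-150/37)/(354/37)=161/59
row 4: denom=12−3·37/118=1305/118; d'=(-20−3·161/59)/(1305/118)=-3326/1305
back: M4=-3326/1305
back: M3=161/59−37/118·-3326/1305=4604/1305
back: M2=-150/37−8/37·4604/1305=-6286/1305
back: M1=5/2−1/4·-6286/1305=4834/1305
M: M0=0, M1=4834/1305, M2=-6286/1305, M3=4604/1305, M4=-3326/1305, M5=0
seg 0: a=1, c=M0/2=0, d=(M1−M0)/(6·3)=2417/11745, b=Δ0−h0·(2M0+M1)/6=-5027/1305
seg 1: a=-5, c=M1/2=2417/1305, d=(M2−M1)/(6·3)=-1112/2349, b=Δ1−h1·(2M1+M2)/6=2224/1305
seg 2: a=4, c=M2/2=-3143/1305, d=(M3−M2)/(6·2)=121/174, b=Δ2−h2·(2M2+M3)/6=46/1305
seg 3: a=0, c=M3/2=2302/1305, d=(M4−M3)/(6·3)=-793/2349, b=Δ3−h3·(2M3+M4)/6=-1636/1305
seg 4: a=3, c=M4/2=-1663/1305, d=(M5−M4)/(6·3)=1663/11745, b=Δ4−h4·(2M4+M5)/6=281/1305
t_q=3/4 → seg 0, τ=3/4; S=1+-5027/1305·τ+0·τ²+2417/11745·τ³=-3345/1856

  seg 0: a=1 b=-5027/1305 c=0 d=2417/11745
  seg 1: a=-5 b=2224/1305 c=2417/1305 d=-1112/2349
  seg 2: a=4 b=46/1305 c=-3143/1305 d=121/174
  seg 3: a=0 b=-1636/1305 c=2302/1305 d=-793/2349
  seg 4: a=3 b=281/1305 c=-1663/1305 d=1663/11745
S(3/4) = -3345/1856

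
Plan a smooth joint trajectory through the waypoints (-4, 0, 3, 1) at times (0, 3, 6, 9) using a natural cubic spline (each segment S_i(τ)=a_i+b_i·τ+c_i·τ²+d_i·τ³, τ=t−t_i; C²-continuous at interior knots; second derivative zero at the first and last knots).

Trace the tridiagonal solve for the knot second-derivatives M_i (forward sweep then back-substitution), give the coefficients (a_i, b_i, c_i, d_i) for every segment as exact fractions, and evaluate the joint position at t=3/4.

  seg 0: a=-4 b=59/45 c=0 d=1/405
  seg 1: a=0 b=62/45 c=1/45 d=-4/81
  seg 2: a=3 b=8/45 c=-19/45 d=19/405
S(3/4) = -193/64

Δ: Δ0=4/3, Δ1=1, Δ2=-2/3
row 1: diag=12, rhs=-2; c'=1/4, d'=-1/6
row 2: denom=12−3·1/4=45/4; d'=(-10−3·-1/6)/(45/4)=-38/45
back: M2=-38/45
back: M1=-1/6−1/4·-38/45=2/45
M: M0=0, M1=2/45, M2=-38/45, M3=0
seg 0: a=-4, c=M0/2=0, d=(M1−M0)/(6·3)=1/405, b=Δ0−h0·(2M0+M1)/6=59/45
seg 1: a=0, c=M1/2=1/45, d=(M2−M1)/(6·3)=-4/81, b=Δ1−h1·(2M1+M2)/6=62/45
seg 2: a=3, c=M2/2=-19/45, d=(M3−M2)/(6·3)=19/405, b=Δ2−h2·(2M2+M3)/6=8/45
t_q=3/4 → seg 0, τ=3/4; S=-4+59/45·τ+0·τ²+1/405·τ³=-193/64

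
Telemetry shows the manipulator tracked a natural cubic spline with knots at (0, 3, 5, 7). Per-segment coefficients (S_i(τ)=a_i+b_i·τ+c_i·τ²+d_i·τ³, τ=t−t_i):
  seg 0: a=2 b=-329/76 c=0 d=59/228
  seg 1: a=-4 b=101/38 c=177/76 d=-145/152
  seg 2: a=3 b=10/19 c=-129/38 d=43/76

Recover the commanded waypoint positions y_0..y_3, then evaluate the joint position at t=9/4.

y_0=2 y_1=-4 y_2=3 y_3=-5
S(9/4) = -23311/4864

y_0 = S_0(0) = a_0 = 2
y_1 = S_1(0) = a_1 = -4
y_2 = S_2(0) = a_2 = 3
y_3 = S_2(2) = -5
t_q=9/4 is in segment 0 (τ=9/4); S_0(τ)=-23311/4864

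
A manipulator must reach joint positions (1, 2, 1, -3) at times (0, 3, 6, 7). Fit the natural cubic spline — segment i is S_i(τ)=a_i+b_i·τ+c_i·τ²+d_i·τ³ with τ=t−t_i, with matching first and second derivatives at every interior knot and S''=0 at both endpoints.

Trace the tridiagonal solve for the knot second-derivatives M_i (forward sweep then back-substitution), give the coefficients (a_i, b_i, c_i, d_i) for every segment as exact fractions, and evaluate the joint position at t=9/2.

Δ: Δ0=1/3, Δ1=-1/3, Δ2=-4
row 1: diag=12, rhs=-4; c'=1/4, d'=-1/3
row 2: denom=8−3·1/4=29/4; d'=(-22−3·-1/3)/(29/4)=-84/29
back: M2=-84/29
back: M1=-1/3−1/4·-84/29=34/87
M: M0=0, M1=34/87, M2=-84/29, M3=0
seg 0: a=1, c=M0/2=0, d=(M1−M0)/(6·3)=17/783, b=Δ0−h0·(2M0+M1)/6=4/29
seg 1: a=2, c=M1/2=17/87, d=(M2−M1)/(6·3)=-143/783, b=Δ1−h1·(2M1+M2)/6=21/29
seg 2: a=1, c=M2/2=-42/29, d=(M3−M2)/(6·1)=14/29, b=Δ2−h2·(2M2+M3)/6=-88/29
t_q=9/2 → seg 1, τ=3/2; S=2+21/29·τ+17/87·τ²+-143/783·τ³=675/232

  seg 0: a=1 b=4/29 c=0 d=17/783
  seg 1: a=2 b=21/29 c=17/87 d=-143/783
  seg 2: a=1 b=-88/29 c=-42/29 d=14/29
S(9/2) = 675/232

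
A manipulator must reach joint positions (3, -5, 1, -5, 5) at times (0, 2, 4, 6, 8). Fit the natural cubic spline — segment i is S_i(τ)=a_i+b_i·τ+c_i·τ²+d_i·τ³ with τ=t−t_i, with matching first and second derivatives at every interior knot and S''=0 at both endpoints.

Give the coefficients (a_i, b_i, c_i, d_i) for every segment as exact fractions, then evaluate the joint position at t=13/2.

Δ: Δ0=-4, Δ1=3, Δ2=-3, Δ3=5
row 1: diag=8, rhs=42; c'=1/4, d'=21/4
row 2: denom=8−2·1/4=15/2; d'=(-36−2·21/4)/(15/2)=-31/5
row 3: denom=8−2·4/15=112/15; d'=(48−2·-31/5)/(112/15)=453/56
back: M3=453/56
back: M2=-31/5−4/15·453/56=-117/14
back: M1=21/4−1/4·-117/14=411/56
M: M0=0, M1=411/56, M2=-117/14, M3=453/56, M4=0
seg 0: a=3, c=M0/2=0, d=(M1−M0)/(6·2)=137/224, b=Δ0−h0·(2M0+M1)/6=-361/56
seg 1: a=-5, c=M1/2=411/112, d=(M2−M1)/(6·2)=-293/224, b=Δ1−h1·(2M1+M2)/6=25/28
seg 2: a=1, c=M2/2=-117/28, d=(M3−M2)/(6·2)=307/224, b=Δ2−h2·(2M2+M3)/6=-1/8
seg 3: a=-5, c=M3/2=453/112, d=(M4−M3)/(6·2)=-151/224, b=Δ3−h3·(2M3+M4)/6=-11/28
t_q=13/2 → seg 3, τ=1/2; S=-5+-11/28·τ+453/112·τ²+-151/224·τ³=-1093/256

  seg 0: a=3 b=-361/56 c=0 d=137/224
  seg 1: a=-5 b=25/28 c=411/112 d=-293/224
  seg 2: a=1 b=-1/8 c=-117/28 d=307/224
  seg 3: a=-5 b=-11/28 c=453/112 d=-151/224
S(13/2) = -1093/256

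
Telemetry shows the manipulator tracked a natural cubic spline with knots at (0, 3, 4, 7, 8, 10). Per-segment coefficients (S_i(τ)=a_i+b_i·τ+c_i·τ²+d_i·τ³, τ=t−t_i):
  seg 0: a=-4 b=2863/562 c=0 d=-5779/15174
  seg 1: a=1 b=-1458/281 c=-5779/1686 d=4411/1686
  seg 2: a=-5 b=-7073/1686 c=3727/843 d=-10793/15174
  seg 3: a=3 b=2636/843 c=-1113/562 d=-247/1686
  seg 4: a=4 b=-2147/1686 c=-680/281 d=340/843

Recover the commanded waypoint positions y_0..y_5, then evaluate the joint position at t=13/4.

y_0 = S_0(0) = a_0 = -4
y_1 = S_1(0) = a_1 = 1
y_2 = S_2(0) = a_2 = -5
y_3 = S_3(0) = a_3 = 3
y_4 = S_4(0) = a_4 = 4
y_5 = S_4(2) = -5
t_q=13/4 is in segment 1 (τ=1/4); S_1(τ)=-16923/35968

y_0=-4 y_1=1 y_2=-5 y_3=3 y_4=4 y_5=-5
S(13/4) = -16923/35968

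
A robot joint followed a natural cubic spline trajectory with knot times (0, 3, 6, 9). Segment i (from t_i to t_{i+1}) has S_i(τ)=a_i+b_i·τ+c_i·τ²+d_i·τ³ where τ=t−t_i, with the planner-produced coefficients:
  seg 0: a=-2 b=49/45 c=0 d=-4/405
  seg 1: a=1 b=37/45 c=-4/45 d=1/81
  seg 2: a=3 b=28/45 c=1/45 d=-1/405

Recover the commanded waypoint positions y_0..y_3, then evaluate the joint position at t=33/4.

y_0=-2 y_1=1 y_2=3 y_3=5
S(33/4) = 287/64

y_0 = S_0(0) = a_0 = -2
y_1 = S_1(0) = a_1 = 1
y_2 = S_2(0) = a_2 = 3
y_3 = S_2(3) = 5
t_q=33/4 is in segment 2 (τ=9/4); S_2(τ)=287/64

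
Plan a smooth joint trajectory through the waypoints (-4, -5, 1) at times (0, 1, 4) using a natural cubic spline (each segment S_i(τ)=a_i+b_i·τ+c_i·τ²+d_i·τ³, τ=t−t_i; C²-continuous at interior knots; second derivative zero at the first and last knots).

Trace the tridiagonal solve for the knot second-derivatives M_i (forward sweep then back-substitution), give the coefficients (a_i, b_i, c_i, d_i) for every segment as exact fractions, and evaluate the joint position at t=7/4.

  seg 0: a=-4 b=-11/8 c=0 d=3/8
  seg 1: a=-5 b=-1/4 c=9/8 d=-1/8
S(7/4) = -2359/512

Δ: Δ0=-1, Δ1=2
row 1: diag=8, rhs=18; c'=3/8, d'=9/4
back: M1=9/4
M: M0=0, M1=9/4, M2=0
seg 0: a=-4, c=M0/2=0, d=(M1−M0)/(6·1)=3/8, b=Δ0−h0·(2M0+M1)/6=-11/8
seg 1: a=-5, c=M1/2=9/8, d=(M2−M1)/(6·3)=-1/8, b=Δ1−h1·(2M1+M2)/6=-1/4
t_q=7/4 → seg 1, τ=3/4; S=-5+-1/4·τ+9/8·τ²+-1/8·τ³=-2359/512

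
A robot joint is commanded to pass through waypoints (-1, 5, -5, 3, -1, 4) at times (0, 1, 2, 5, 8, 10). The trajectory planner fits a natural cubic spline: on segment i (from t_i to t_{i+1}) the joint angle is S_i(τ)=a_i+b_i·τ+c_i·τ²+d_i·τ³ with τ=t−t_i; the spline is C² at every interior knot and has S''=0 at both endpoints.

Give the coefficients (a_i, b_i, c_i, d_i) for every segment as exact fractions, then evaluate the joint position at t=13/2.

Δ: Δ0=6, Δ1=-10, Δ2=8/3, Δ3=-4/3, Δ4=5/2
row 1: diag=4, rhs=-96; c'=1/4, d'=-24
row 2: denom=8−1·1/4=31/4; d'=(76−1·-24)/(31/4)=400/31
row 3: denom=12−3·12/31=336/31; d'=(-24−3·400/31)/(336/31)=-81/14
row 4: denom=10−3·31/112=1027/112; d'=(23−3·-81/14)/(1027/112)=4520/1027
back: M4=4520/1027
back: M3=-81/14−31/112·4520/1027=-7193/1027
back: M2=400/31−12/31·-7193/1027=16036/1027
back: M1=-24−1/4·16036/1027=-28657/1027
M: M0=0, M1=-28657/1027, M2=16036/1027, M3=-7193/1027, M4=4520/1027, M5=0
seg 0: a=-1, c=M0/2=0, d=(M1−M0)/(6·1)=-28657/6162, b=Δ0−h0·(2M0+M1)/6=65629/6162
seg 1: a=5, c=M1/2=-28657/2054, d=(M2−M1)/(6·1)=44693/6162, b=Δ1−h1·(2M1+M2)/6=-10171/3081
seg 2: a=-5, c=M2/2=8018/1027, d=(M3−M2)/(6·3)=-2581/2054, b=Δ2−h2·(2M2+M3)/6=-58205/6162
seg 3: a=3, c=M3/2=-7193/2054, d=(M4−M3)/(6·3)=901/1422, b=Δ3−h3·(2M3+M4)/6=10691/3081
seg 4: a=-1, c=M4/2=2260/1027, d=(M5−M4)/(6·2)=-1130/3081, b=Δ4−h4·(2M4+M5)/6=-2675/6162
t_q=13/2 → seg 3, τ=3/2; S=3+10691/3081·τ+-7193/2054·τ²+901/1422·τ³=40489/16432

  seg 0: a=-1 b=65629/6162 c=0 d=-28657/6162
  seg 1: a=5 b=-10171/3081 c=-28657/2054 d=44693/6162
  seg 2: a=-5 b=-58205/6162 c=8018/1027 d=-2581/2054
  seg 3: a=3 b=10691/3081 c=-7193/2054 d=901/1422
  seg 4: a=-1 b=-2675/6162 c=2260/1027 d=-1130/3081
S(13/2) = 40489/16432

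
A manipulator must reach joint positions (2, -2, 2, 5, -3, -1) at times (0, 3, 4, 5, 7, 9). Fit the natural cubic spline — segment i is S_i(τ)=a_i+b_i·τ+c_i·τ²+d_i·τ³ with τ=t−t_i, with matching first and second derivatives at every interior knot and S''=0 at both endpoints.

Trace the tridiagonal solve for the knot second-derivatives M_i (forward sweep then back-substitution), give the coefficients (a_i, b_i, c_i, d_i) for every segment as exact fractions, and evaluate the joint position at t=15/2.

Δ: Δ0=-4/3, Δ1=4, Δ2=3, Δ3=-4, Δ4=1
row 1: diag=8, rhs=32; c'=1/8, d'=4
row 2: denom=4−1·1/8=31/8; d'=(-6−1·4)/(31/8)=-80/31
row 3: denom=6−1·8/31=178/31; d'=(-42−1·-80/31)/(178/31)=-611/89
row 4: denom=8−2·31/89=650/89; d'=(30−2·-611/89)/(650/89)=1946/325
back: M4=1946/325
back: M3=-611/89−31/89·1946/325=-2909/325
back: M2=-80/31−8/31·-2909/325=-88/325
back: M1=4−1/8·-88/325=1311/325
M: M0=0, M1=1311/325, M2=-88/325, M3=-2909/325, M4=1946/325, M5=0
seg 0: a=2, c=M0/2=0, d=(M1−M0)/(6·3)=437/1950, b=Δ0−h0·(2M0+M1)/6=-6533/1950
seg 1: a=-2, c=M1/2=1311/650, d=(M2−M1)/(6·1)=-1399/1950, b=Δ1−h1·(2M1+M2)/6=2633/975
seg 2: a=2, c=M2/2=-44/325, d=(M3−M2)/(6·1)=-217/150, b=Δ2−h2·(2M2+M3)/6=1787/390
seg 3: a=5, c=M3/2=-2909/650, d=(M4−M3)/(6·2)=971/780, b=Δ3−h3·(2M3+M4)/6=-28/975
seg 4: a=-3, c=M4/2=973/325, d=(M5−M4)/(6·2)=-973/1950, b=Δ4−h4·(2M4+M5)/6=-2917/975
t_q=15/2 → seg 4, τ=1/2; S=-3+-2917/975·τ+973/325·τ²+-973/1950·τ³=-19811/5200

  seg 0: a=2 b=-6533/1950 c=0 d=437/1950
  seg 1: a=-2 b=2633/975 c=1311/650 d=-1399/1950
  seg 2: a=2 b=1787/390 c=-44/325 d=-217/150
  seg 3: a=5 b=-28/975 c=-2909/650 d=971/780
  seg 4: a=-3 b=-2917/975 c=973/325 d=-973/1950
S(15/2) = -19811/5200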